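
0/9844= 0 = 0.00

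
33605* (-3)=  - 100815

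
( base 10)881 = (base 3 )1012122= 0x371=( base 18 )2CH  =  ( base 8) 1561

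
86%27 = 5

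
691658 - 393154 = 298504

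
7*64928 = 454496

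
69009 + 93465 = 162474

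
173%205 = 173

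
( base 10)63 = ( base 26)2B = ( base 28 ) 27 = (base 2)111111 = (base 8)77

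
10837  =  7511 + 3326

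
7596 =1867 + 5729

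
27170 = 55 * 494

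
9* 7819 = 70371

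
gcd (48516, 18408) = 156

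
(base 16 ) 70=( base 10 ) 112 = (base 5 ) 422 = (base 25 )4C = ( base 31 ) 3J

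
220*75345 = 16575900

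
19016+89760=108776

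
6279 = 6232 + 47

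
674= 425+249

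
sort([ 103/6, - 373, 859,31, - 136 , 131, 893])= [ - 373, - 136,  103/6,31,131,859,893 ]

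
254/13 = 19 + 7/13 = 19.54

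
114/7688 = 57/3844 = 0.01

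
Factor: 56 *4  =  2^5*7^1 = 224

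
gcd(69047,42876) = 1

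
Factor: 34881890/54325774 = 17440945/27162887 = 5^1*127^(-1)*1429^1*2441^1  *  213881^( - 1)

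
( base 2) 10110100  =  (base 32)5K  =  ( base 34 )5a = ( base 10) 180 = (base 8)264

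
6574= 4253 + 2321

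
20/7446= 10/3723 = 0.00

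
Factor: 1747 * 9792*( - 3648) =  - 62404964352 =-2^12*3^3 *17^1 * 19^1 * 1747^1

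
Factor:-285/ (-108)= 2^(-2) * 3^( - 2 )*5^1*19^1 = 95/36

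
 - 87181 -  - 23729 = -63452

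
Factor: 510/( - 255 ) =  - 2^1= -2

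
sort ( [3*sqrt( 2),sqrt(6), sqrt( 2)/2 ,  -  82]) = [  -  82,  sqrt( 2)/2,sqrt(6),3 *sqrt (2)]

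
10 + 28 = 38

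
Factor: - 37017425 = -5^2*79^1*18743^1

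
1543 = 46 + 1497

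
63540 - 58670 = 4870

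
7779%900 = 579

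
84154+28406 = 112560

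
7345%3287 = 771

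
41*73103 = 2997223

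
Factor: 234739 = 191^1*  1229^1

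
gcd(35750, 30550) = 650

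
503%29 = 10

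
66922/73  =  916 + 54/73 = 916.74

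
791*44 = 34804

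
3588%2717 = 871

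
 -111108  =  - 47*2364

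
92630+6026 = 98656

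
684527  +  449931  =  1134458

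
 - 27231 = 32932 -60163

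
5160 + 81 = 5241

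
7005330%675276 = 252570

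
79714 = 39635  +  40079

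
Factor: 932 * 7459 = 6951788 = 2^2 *233^1 * 7459^1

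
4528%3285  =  1243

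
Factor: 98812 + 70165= 168977^1  =  168977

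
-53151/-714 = 74 + 15/34  =  74.44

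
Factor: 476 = 2^2*7^1*17^1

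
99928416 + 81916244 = 181844660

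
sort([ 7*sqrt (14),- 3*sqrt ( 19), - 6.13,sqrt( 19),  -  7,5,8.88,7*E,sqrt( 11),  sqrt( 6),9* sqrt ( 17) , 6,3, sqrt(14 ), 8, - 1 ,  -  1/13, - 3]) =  [ - 3*sqrt( 19), - 7, - 6.13, - 3, - 1, - 1/13 , sqrt( 6),  3,sqrt( 11),sqrt( 14),sqrt( 19),5  ,  6,8, 8.88,7*E,7*sqrt( 14 ), 9*sqrt( 17) ] 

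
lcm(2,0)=0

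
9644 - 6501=3143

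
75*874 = 65550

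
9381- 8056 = 1325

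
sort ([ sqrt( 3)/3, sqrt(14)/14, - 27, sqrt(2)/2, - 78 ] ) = [  -  78, - 27 , sqrt( 14 ) /14,sqrt (3)/3, sqrt( 2)/2] 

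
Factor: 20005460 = 2^2 * 5^1*1000273^1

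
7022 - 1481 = 5541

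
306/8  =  38 + 1/4 =38.25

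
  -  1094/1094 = - 1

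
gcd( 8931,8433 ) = 3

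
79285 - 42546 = 36739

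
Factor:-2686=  - 2^1*17^1*79^1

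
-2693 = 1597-4290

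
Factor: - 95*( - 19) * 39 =70395 = 3^1 * 5^1 * 13^1 * 19^2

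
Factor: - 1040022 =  - 2^1*3^2*19^1*3041^1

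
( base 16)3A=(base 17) 37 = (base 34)1o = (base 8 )72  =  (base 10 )58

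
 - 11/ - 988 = 11/988 = 0.01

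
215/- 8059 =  - 215/8059 = - 0.03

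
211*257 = 54227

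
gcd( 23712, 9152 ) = 416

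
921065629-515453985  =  405611644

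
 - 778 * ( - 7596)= 5909688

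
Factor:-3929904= - 2^4* 3^3*11^1 * 827^1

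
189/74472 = 63/24824 = 0.00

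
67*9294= 622698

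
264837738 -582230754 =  - 317393016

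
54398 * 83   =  4515034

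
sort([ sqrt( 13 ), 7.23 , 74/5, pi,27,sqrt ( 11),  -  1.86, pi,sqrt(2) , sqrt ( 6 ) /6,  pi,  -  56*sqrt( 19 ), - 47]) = [ - 56*sqrt( 19), - 47,  -  1.86,  sqrt( 6)/6, sqrt ( 2),pi,  pi,pi,  sqrt( 11 ) , sqrt ( 13 ),7.23,74/5,27]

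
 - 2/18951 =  - 1  +  18949/18951 = - 0.00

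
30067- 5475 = 24592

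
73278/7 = 73278/7 = 10468.29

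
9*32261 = 290349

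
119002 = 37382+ 81620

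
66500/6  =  33250/3 = 11083.33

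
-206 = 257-463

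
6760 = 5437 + 1323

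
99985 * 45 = 4499325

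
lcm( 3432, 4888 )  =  161304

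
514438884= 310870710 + 203568174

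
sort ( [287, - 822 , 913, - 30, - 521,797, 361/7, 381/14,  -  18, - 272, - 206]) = [ - 822, - 521, - 272, - 206, - 30, - 18,  381/14, 361/7, 287,797, 913]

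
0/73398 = 0 = 0.00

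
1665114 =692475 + 972639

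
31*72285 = 2240835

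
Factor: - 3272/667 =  -2^3*23^(- 1)*29^(  -  1 ) * 409^1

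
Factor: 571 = 571^1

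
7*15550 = 108850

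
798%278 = 242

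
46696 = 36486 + 10210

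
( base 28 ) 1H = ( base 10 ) 45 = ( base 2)101101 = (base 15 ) 30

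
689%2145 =689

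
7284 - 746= 6538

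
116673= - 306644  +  423317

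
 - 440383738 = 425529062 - 865912800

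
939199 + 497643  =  1436842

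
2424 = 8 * 303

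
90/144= 5/8  =  0.62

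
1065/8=133 + 1/8 = 133.12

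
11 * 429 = 4719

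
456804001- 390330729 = 66473272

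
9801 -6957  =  2844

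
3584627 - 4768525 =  - 1183898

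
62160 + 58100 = 120260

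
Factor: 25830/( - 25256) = -45/44 = - 2^( - 2)*3^2*5^1 * 11^( - 1)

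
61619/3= 61619/3 = 20539.67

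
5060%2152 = 756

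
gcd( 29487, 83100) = 3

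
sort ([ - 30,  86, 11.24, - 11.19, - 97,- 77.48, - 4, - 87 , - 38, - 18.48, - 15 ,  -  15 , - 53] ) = [ - 97, - 87, - 77.48, - 53, - 38, - 30,-18.48, - 15, - 15, - 11.19, - 4, 11.24, 86]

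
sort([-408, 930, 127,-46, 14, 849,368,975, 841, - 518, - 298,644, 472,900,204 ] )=[-518, - 408, - 298 , - 46, 14, 127, 204,368, 472,  644,841, 849, 900,930, 975]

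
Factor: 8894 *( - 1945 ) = -2^1*5^1 * 389^1*4447^1 = - 17298830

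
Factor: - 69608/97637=-2^3*7^1*11^1*113^1*163^( - 1) * 599^( - 1)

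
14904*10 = 149040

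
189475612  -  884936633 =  - 695461021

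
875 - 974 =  - 99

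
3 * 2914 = 8742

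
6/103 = 6/103 = 0.06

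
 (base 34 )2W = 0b1100100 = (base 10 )100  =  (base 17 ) 5F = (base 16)64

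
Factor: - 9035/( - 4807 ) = 5^1*11^ ( - 1)*13^1*19^ ( - 1 )*23^( - 1) *139^1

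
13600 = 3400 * 4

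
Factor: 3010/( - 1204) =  - 5/2 = - 2^( - 1)*5^1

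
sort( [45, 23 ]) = [ 23,45] 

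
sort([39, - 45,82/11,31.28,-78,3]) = [ - 78, - 45, 3,82/11,31.28,39]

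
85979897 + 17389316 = 103369213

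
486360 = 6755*72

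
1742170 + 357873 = 2100043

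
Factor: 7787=13^1 * 599^1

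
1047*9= 9423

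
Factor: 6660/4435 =1332/887 = 2^2*3^2*37^1*887^( - 1) 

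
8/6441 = 8/6441 = 0.00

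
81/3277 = 81/3277 =0.02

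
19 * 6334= 120346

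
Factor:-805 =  - 5^1*7^1*23^1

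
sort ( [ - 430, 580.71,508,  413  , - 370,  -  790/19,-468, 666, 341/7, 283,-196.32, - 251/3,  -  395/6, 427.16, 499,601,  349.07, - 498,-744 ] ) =[-744,-498 , - 468,  -  430, - 370,-196.32,-251/3,- 395/6, - 790/19, 341/7,283,349.07,413, 427.16,499 , 508,  580.71,  601,666 ] 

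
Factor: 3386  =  2^1*1693^1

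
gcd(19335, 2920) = 5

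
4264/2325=1 +1939/2325 = 1.83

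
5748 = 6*958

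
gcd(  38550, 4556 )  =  2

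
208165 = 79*2635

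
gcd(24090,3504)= 438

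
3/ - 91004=  -  3/91004 = - 0.00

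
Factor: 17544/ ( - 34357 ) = -24/47=- 2^3* 3^1*47^( - 1)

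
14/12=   1 + 1/6= 1.17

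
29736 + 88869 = 118605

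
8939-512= 8427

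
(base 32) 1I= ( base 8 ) 62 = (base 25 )20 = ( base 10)50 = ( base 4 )302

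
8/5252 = 2/1313 = 0.00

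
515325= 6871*75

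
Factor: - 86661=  - 3^2 * 9629^1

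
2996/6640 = 749/1660 = 0.45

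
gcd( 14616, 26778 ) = 6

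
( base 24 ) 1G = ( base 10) 40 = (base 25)1f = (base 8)50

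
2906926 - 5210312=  - 2303386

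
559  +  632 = 1191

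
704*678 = 477312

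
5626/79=5626/79 = 71.22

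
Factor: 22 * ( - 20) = - 440 = - 2^3*5^1*11^1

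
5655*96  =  542880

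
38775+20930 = 59705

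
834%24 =18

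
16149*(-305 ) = -4925445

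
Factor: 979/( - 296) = -2^ ( - 3)*11^1*37^ ( - 1)*89^1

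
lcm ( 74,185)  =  370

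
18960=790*24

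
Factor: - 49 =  - 7^2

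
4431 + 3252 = 7683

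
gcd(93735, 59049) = 9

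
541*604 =326764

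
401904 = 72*5582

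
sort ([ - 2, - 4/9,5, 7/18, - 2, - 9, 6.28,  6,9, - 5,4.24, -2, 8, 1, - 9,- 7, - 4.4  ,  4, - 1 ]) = [ - 9,  -  9, - 7, - 5, - 4.4,-2, - 2, - 2,-1, - 4/9, 7/18 , 1,  4, 4.24,5,  6,6.28,8,9] 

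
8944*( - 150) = - 1341600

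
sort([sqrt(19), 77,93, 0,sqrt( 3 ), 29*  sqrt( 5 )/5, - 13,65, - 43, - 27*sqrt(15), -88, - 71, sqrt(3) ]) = [-27*sqrt(15), - 88,- 71,-43,-13, 0,  sqrt(3), sqrt (3), sqrt( 19 ),29*sqrt( 5) /5, 65, 77, 93]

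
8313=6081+2232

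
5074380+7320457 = 12394837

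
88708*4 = 354832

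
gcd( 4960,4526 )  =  62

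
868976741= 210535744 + 658440997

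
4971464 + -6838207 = -1866743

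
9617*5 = 48085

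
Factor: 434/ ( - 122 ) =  - 7^1*31^1*61^( - 1 ) = - 217/61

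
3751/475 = 3751/475 = 7.90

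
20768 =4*5192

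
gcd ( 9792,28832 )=544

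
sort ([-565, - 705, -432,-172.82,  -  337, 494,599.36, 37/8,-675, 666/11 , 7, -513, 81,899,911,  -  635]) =[  -  705, - 675, - 635, - 565,-513, - 432,-337,-172.82,37/8,7,666/11,81, 494, 599.36,899,911 ]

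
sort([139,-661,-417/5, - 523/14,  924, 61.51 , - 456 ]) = [- 661, - 456,-417/5, - 523/14,61.51, 139 , 924 ]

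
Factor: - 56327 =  - 23^1*31^1*79^1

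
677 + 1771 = 2448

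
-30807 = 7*( - 4401) 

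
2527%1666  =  861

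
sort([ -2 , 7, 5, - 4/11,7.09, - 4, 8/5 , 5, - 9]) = [-9, - 4, - 2,-4/11, 8/5, 5, 5,7, 7.09]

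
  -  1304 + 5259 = 3955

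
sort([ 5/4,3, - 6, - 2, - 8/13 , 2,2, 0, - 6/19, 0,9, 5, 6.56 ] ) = [ - 6,-2,-8/13, - 6/19, 0,  0,  5/4,2,2,3,5 , 6.56, 9]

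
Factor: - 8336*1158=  - 2^5*3^1*193^1*521^1 = - 9653088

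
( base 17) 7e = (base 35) 3S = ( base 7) 250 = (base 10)133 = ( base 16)85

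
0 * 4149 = 0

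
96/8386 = 48/4193 = 0.01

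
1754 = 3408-1654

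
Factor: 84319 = 84319^1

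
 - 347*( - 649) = 225203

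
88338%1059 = 441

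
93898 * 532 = 49953736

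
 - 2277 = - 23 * 99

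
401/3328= 401/3328 = 0.12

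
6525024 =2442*2672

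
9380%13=7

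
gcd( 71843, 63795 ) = 1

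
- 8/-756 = 2/189 = 0.01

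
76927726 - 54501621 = 22426105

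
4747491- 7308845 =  - 2561354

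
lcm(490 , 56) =1960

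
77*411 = 31647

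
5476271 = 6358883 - 882612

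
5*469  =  2345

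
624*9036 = 5638464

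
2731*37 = 101047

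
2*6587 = 13174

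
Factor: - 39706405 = -5^1*7941281^1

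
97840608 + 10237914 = 108078522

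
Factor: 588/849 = 2^2*7^2*283^( - 1 ) = 196/283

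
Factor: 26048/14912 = 407/233= 11^1*37^1*233^( - 1)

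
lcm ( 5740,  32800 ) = 229600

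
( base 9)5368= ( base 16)f6e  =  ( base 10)3950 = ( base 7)14342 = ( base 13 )1a4b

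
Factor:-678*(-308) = 208824 =2^3*3^1 * 7^1*11^1*113^1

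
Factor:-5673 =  - 3^1*31^1*61^1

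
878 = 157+721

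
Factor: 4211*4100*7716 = 2^4*3^1  *  5^2*41^1 *643^1*4211^1 = 133217511600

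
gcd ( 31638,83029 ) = 1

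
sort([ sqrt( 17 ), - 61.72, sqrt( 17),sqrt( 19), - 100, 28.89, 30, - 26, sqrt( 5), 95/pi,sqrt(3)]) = [ -100,-61.72,-26,sqrt( 3), sqrt( 5), sqrt(17),  sqrt ( 17 ), sqrt(19) , 28.89, 30, 95/pi ] 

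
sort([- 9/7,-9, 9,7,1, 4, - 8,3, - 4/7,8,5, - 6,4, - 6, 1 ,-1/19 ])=[ - 9,-8,-6, - 6, - 9/7,-4/7,  -  1/19,1,1,3,4,4,5, 7, 8,9] 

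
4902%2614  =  2288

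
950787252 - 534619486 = 416167766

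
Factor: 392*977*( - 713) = -2^3*7^2*23^1*31^1*977^1 = - 273067592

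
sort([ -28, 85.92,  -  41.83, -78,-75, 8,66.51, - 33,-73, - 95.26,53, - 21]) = [ - 95.26,-78, - 75, - 73, - 41.83, - 33,-28, - 21 , 8, 53, 66.51,  85.92] 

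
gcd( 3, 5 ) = 1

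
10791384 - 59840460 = -49049076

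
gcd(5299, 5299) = 5299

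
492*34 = 16728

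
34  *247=8398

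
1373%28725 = 1373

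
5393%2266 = 861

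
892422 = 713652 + 178770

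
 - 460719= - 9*51191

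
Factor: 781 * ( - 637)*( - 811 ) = 403470067 = 7^2 * 11^1 * 13^1*71^1  *  811^1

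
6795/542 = 12+291/542 = 12.54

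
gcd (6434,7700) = 2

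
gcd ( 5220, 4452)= 12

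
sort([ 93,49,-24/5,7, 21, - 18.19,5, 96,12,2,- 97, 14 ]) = [ - 97, - 18.19, - 24/5,  2, 5,7,12,14, 21, 49 , 93,96]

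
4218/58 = 72+ 21/29 = 72.72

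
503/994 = 503/994  =  0.51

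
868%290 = 288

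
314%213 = 101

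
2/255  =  2/255 = 0.01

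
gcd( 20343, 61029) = 20343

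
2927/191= 2927/191 = 15.32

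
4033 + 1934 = 5967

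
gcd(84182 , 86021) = 1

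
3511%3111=400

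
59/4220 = 59/4220 = 0.01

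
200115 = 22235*9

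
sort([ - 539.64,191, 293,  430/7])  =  [  -  539.64,430/7,  191 , 293]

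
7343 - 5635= 1708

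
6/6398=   3/3199= 0.00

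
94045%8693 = 7115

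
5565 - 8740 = -3175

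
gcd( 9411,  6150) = 3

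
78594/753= 104 + 94/251 = 104.37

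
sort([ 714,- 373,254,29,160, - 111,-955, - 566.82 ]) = [ - 955, - 566.82, - 373, - 111,29,160 , 254,714] 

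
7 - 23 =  - 16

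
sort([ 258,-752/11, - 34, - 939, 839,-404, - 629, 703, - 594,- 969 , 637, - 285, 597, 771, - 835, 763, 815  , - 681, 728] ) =[ - 969,-939, - 835, - 681, - 629 , - 594, - 404, - 285 , - 752/11, - 34, 258,597, 637,703,728, 763,771,815,839]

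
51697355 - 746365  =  50950990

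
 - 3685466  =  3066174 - 6751640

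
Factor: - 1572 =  - 2^2* 3^1 *131^1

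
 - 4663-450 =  - 5113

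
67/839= 67/839  =  0.08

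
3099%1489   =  121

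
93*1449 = 134757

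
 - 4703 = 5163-9866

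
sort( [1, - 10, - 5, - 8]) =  [  -  10,- 8,  -  5, 1 ] 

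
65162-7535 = 57627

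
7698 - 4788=2910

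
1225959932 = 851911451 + 374048481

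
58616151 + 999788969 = 1058405120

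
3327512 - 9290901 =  - 5963389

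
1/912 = 1/912 = 0.00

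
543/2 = 271+1/2 = 271.50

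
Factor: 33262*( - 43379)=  - 2^1*7^1 * 6197^1*16631^1 = -  1442872298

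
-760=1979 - 2739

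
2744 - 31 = 2713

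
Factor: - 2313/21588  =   - 2^( - 2)*3^1 *7^( - 1 ) = - 3/28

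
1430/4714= 715/2357 = 0.30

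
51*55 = 2805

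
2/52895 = 2/52895 = 0.00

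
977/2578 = 977/2578 = 0.38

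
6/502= 3/251 = 0.01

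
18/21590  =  9/10795  =  0.00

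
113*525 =59325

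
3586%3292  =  294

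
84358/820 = 102  +  359/410 = 102.88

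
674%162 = 26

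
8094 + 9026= 17120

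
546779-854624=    - 307845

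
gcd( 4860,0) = 4860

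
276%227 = 49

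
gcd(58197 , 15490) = 1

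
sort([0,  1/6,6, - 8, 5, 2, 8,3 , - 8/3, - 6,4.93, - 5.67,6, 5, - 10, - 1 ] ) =[ - 10, - 8, - 6,- 5.67, - 8/3,-1, 0 , 1/6, 2, 3, 4.93, 5,5, 6 , 6, 8]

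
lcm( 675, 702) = 17550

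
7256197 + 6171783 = 13427980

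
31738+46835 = 78573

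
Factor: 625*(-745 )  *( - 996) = 2^2 * 3^1*5^5*83^1*149^1 = 463762500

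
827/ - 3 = - 827/3 = - 275.67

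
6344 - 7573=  - 1229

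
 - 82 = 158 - 240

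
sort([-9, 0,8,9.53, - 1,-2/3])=[- 9, - 1 , - 2/3,  0,8,9.53 ]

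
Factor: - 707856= -2^4*3^1* 14747^1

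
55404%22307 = 10790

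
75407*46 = 3468722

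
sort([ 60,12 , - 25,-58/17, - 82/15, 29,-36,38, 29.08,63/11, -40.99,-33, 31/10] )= [ - 40.99,-36, - 33, - 25,-82/15, - 58/17,31/10,63/11, 12, 29,29.08 , 38, 60]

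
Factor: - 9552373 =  - 9552373^1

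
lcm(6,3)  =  6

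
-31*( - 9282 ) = 287742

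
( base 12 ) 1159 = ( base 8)3625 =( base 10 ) 1941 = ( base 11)1505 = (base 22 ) 405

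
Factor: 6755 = 5^1*7^1*193^1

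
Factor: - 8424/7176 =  - 3^3*23^( - 1 )=-  27/23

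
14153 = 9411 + 4742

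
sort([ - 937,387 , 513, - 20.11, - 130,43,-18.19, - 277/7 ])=[ - 937,  -  130 , - 277/7, - 20.11, -18.19, 43, 387,513]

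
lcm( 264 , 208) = 6864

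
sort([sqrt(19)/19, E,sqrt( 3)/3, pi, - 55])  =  [ - 55, sqrt(19)/19, sqrt ( 3)/3,E, pi]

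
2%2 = 0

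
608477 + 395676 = 1004153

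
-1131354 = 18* ( - 62853 ) 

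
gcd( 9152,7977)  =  1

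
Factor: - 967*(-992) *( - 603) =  - 578436192 = -2^5*3^2*31^1*67^1*967^1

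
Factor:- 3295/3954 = -5/6 = - 2^ (-1 )*3^(-1 )*5^1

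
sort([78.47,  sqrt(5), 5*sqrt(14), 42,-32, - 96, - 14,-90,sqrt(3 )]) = [ - 96, - 90, - 32,-14, sqrt(3) , sqrt( 5), 5*sqrt ( 14), 42, 78.47] 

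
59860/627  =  95 + 295/627 = 95.47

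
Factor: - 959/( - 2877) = 1/3 = 3^ ( - 1)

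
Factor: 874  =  2^1*19^1*23^1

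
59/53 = 59/53 = 1.11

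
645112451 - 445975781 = 199136670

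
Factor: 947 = 947^1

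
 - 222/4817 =-222/4817 = -0.05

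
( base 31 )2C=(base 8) 112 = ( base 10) 74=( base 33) 28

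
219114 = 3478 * 63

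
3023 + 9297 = 12320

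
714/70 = 51/5 = 10.20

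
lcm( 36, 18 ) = 36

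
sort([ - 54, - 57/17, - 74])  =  [- 74 , -54, - 57/17]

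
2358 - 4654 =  - 2296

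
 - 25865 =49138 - 75003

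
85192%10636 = 104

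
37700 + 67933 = 105633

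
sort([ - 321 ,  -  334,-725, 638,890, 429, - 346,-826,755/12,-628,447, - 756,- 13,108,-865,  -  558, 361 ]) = [  -  865,  -  826, - 756, - 725,  -  628,-558,- 346,-334, -321,-13, 755/12 , 108,361, 429, 447, 638, 890 ] 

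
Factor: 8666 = 2^1*7^1*619^1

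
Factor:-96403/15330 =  - 2^(  -  1)*3^(  -  1)*5^(-1 )*7^( - 1)*73^(-1) *149^1*647^1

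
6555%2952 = 651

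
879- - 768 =1647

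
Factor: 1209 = 3^1*  13^1*31^1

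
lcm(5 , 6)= 30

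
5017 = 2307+2710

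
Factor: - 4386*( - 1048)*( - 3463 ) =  - 2^4*3^1*17^1*43^1 * 131^1*3463^1= -15917776464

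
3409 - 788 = 2621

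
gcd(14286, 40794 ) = 6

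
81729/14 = 81729/14 = 5837.79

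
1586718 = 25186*63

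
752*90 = 67680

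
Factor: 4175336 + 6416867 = 277^1*38239^1=10592203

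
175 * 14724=2576700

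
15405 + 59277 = 74682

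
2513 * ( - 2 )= -5026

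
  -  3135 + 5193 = 2058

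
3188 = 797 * 4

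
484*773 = 374132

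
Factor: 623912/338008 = 11^(-1 )*23^( - 1 )*467^1 = 467/253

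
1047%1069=1047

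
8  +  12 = 20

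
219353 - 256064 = -36711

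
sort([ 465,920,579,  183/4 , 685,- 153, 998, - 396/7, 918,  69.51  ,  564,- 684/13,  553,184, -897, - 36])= [  -  897, - 153, - 396/7,  -  684/13, - 36 , 183/4, 69.51,  184,465,553,  564,  579, 685, 918, 920,  998]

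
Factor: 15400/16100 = 2^1*11^1*23^(  -  1) = 22/23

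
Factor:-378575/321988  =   - 475/404 =- 2^(-2)*5^2*19^1 * 101^(-1 )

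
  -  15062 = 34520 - 49582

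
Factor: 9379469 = 11^1*23^1*131^1*283^1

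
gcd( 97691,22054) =1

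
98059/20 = 4902 + 19/20= 4902.95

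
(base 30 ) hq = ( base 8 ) 1030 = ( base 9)655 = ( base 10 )536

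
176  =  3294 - 3118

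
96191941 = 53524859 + 42667082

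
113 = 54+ 59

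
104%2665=104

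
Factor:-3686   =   - 2^1 * 19^1*97^1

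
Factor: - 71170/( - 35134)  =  3235/1597= 5^1*647^1*1597^( - 1 )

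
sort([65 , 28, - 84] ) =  [ - 84,28,  65 ] 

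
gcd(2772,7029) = 99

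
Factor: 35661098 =2^1 * 11^1*31^1*52289^1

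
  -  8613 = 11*( -783 ) 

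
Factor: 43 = 43^1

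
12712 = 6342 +6370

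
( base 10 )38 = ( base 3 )1102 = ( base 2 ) 100110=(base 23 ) 1F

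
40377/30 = 13459/10 = 1345.90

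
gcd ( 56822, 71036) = 2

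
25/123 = 25/123 = 0.20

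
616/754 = 308/377 = 0.82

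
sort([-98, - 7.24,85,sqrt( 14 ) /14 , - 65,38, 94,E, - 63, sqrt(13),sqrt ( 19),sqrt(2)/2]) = [-98,  -  65, - 63, - 7.24,  sqrt( 14 ) /14,sqrt( 2 ) /2,  E , sqrt( 13 ),sqrt( 19), 38,85,  94 ]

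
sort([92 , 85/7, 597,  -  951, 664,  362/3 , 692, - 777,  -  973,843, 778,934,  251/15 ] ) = [ - 973 , - 951, - 777 , 85/7,251/15, 92,  362/3, 597, 664 , 692, 778, 843, 934]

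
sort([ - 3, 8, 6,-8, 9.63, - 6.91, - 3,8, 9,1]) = [ - 8 , - 6.91, - 3, - 3,1, 6, 8,8, 9,9.63 ]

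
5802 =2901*2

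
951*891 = 847341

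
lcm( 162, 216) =648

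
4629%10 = 9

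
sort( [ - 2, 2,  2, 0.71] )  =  [ - 2, 0.71,2,2] 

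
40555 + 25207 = 65762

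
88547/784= 112+ 739/784 = 112.94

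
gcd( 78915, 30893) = 1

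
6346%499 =358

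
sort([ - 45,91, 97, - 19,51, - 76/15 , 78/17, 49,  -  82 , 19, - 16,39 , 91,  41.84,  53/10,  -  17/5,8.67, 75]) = [ - 82, -45, - 19  ,-16, - 76/15, - 17/5,78/17,53/10, 8.67,19,39, 41.84,49,51, 75, 91 , 91,97] 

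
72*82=5904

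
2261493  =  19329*117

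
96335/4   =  96335/4  =  24083.75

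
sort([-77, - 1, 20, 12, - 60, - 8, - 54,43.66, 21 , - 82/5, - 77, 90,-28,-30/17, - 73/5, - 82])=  [ - 82, - 77, - 77, - 60, - 54, - 28, - 82/5, - 73/5, - 8, - 30/17,-1, 12, 20, 21,  43.66, 90]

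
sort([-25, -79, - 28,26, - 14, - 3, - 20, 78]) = [  -  79,-28, - 25,-20, - 14, - 3,26,78 ]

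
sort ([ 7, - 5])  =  [ - 5,  7 ] 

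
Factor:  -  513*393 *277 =- 3^4*19^1 * 131^1*277^1 = - 55845693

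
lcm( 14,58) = 406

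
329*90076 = 29635004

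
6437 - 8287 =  - 1850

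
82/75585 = 82/75585 = 0.00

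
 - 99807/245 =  - 408+153/245 = - 407.38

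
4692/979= 4692/979 = 4.79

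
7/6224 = 7/6224=0.00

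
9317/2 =9317/2 = 4658.50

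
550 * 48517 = 26684350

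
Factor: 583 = 11^1*53^1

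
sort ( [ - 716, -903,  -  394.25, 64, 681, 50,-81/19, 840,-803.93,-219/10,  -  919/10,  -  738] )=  [  -  903, - 803.93, - 738, - 716,-394.25, - 919/10, - 219/10,-81/19,50  ,  64,681, 840]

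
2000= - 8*(  -  250)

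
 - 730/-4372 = 365/2186   =  0.17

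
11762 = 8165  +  3597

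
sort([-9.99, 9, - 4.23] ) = [ - 9.99,-4.23,9]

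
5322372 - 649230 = 4673142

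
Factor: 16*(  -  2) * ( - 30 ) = 960 = 2^6*3^1 * 5^1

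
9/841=9/841 = 0.01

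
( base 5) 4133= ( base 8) 1037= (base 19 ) 19B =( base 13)32a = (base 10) 543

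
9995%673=573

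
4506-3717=789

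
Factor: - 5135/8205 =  -3^( - 1)*13^1*79^1*547^( - 1 ) = -1027/1641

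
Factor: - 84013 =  - 29^1*2897^1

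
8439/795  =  10 + 163/265 = 10.62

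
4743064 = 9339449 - 4596385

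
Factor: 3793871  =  127^1*29873^1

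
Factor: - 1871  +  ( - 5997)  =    -  7868=- 2^2*7^1*281^1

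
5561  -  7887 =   -  2326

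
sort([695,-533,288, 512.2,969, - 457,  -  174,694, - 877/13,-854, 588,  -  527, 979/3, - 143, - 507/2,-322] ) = [ - 854, - 533, - 527, - 457,- 322, - 507/2, - 174, - 143, - 877/13, 288 , 979/3,512.2, 588, 694,695, 969] 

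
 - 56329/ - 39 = 1444 +1/3 = 1444.33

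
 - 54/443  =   - 54/443 = -0.12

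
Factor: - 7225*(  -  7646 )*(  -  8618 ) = - 2^2*5^2*17^2*31^1 * 139^1 * 3823^1 = - 476078572300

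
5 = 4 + 1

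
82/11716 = 41/5858 = 0.01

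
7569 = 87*87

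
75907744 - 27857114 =48050630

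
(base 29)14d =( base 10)970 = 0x3ca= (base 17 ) 361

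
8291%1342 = 239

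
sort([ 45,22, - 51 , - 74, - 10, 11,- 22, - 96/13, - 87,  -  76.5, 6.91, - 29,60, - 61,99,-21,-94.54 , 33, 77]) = [ - 94.54 ,  -  87, - 76.5, - 74, - 61,-51,  -  29, - 22, - 21, - 10, - 96/13,6.91,11 , 22,33,45,60, 77, 99]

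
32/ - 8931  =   - 32/8931 =-  0.00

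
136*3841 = 522376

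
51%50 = 1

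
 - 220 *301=-66220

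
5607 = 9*623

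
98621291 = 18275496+80345795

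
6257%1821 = 794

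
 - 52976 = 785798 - 838774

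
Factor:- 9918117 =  - 3^2 * 11^1*100183^1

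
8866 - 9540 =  -674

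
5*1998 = 9990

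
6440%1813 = 1001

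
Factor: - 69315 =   -  3^1*5^1 * 4621^1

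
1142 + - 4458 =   -  3316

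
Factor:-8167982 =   -  2^1*71^1 * 97^1 * 593^1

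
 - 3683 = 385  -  4068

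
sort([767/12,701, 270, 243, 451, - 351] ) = [ - 351,767/12,243 , 270,451,701]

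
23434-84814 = - 61380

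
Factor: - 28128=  - 2^5*3^1*293^1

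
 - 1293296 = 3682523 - 4975819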